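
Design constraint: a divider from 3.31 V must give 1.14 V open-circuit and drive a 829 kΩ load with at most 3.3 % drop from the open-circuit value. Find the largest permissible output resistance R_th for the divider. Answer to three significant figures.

R_th ≤ 28.3 kΩ

Loading drop = R_th/(R_th + R_L) ≤ 0.0330, so R_th ≤ R_L · ε/(1−ε) = 829 kΩ × 0.0330/0.9670 = 28.3 kΩ.
(Any R1, R2 with R2/(R1+R2) = 0.344 and R1‖R2 ≤ 28.3 kΩ will meet the spec.)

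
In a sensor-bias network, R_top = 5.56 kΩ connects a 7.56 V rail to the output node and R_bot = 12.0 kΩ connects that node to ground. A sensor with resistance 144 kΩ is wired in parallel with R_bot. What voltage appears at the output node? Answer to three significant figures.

V_out ≈ 5.03 V

The load sits in parallel with R_bot: R_bot‖R_L = (12.0 × 144) / (12.0 + 144) = 11.08 kΩ.
V_out = 7.56 × 11.08 / (5.56 + 11.08) = 7.56 × 11.08/16.64 = 5.03 V.
(Unloaded it would have been 5.17 V.)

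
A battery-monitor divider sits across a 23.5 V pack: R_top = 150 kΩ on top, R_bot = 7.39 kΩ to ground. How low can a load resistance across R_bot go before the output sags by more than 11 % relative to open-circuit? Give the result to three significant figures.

Output resistance R_th = R_top‖R_bot = (150 × 7.39)/157.4 = 7.043 kΩ.
The fractional drop is R_th/(R_th + R_L); requiring this ≤ 0.110 gives R_L ≥ R_th(1/0.110 − 1) = 7.043 × 8.091 = 57.0 kΩ.

R_L(min) ≈ 57.0 kΩ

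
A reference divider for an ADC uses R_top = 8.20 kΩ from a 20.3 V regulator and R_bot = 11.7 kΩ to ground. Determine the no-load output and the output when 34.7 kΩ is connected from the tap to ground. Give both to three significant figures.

Unloaded: 11.9 V; loaded: 10.5 V

Open-circuit: V = 20.3 × 11.7/(8.20 + 11.7) = 11.9 V.
With the load, R_bot becomes R_bot‖R_L = 8.750 kΩ, so V = 20.3 × 8.750/16.95 = 10.5 V.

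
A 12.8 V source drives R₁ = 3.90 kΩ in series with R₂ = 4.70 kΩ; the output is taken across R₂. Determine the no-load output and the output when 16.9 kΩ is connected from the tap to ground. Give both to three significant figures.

Unloaded: 7.00 V; loaded: 6.21 V

Open-circuit: V = 12.8 × 4.70/(3.90 + 4.70) = 7.00 V.
With the load, R₂ becomes R₂‖R_L = 3.677 kΩ, so V = 12.8 × 3.677/7.577 = 6.21 V.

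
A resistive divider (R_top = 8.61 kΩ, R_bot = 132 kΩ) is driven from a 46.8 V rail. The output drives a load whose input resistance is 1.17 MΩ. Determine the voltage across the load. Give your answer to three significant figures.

The load sits in parallel with R_bot: R_bot‖R_L = (132 × 1170) / (132 + 1170) = 118.6 kΩ.
V_out = 46.8 × 118.6 / (8.61 + 118.6) = 46.8 × 118.6/127.2 = 43.6 V.

V_out ≈ 43.6 V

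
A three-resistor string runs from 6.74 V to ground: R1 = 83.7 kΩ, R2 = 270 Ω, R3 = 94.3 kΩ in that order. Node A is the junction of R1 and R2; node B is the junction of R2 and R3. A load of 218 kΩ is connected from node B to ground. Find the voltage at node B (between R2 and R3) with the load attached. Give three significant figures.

V ≈ 2.96 V

At node B, R3 is in parallel with the load: R3‖R_L = 65830 Ω.
Below node A the resistance is R2 + (R3‖R_L) = 66100 Ω, so V_A = 6.74 × 66100/149800 = 2.974 V.
Then V_B = V_A × (R3‖R_L)/(R2 + R3‖R_L) = 2.974 × 65830/66100 = 2.96 V.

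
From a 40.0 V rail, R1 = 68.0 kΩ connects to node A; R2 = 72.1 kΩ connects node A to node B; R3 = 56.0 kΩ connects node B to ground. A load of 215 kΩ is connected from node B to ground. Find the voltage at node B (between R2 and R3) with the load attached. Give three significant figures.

V ≈ 9.63 V

At node B, R3 is in parallel with the load: R3‖R_L = 44.43 kΩ.
Below node A the resistance is R2 + (R3‖R_L) = 116.5 kΩ, so V_A = 40.0 × 116.5/184.5 = 25.26 V.
Then V_B = V_A × (R3‖R_L)/(R2 + R3‖R_L) = 25.26 × 44.43/116.5 = 9.63 V.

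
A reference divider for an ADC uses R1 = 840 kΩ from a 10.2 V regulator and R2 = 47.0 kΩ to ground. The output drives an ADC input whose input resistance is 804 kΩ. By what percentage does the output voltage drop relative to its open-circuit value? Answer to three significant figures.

The divider's output (Thévenin) resistance is R1‖R2 = 44.51 kΩ.
Fractional drop under load = R_th/(R_th + R_L) = 44.51 / (44.51 + 804) = 0.05246.
So the output falls by 5.25 %.

5.25 %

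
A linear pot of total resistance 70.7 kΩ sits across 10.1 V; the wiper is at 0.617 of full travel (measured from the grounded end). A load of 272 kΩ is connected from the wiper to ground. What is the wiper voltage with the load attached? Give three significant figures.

V ≈ 5.87 V

The wiper splits the pot into (1−α)R = 27.08 kΩ above and αR = 43.62 kΩ below.
Lower section ‖ load = 37.59 kΩ.
V_wiper = 10.1 × 37.59/(27.08 + 37.59) = 5.87 V.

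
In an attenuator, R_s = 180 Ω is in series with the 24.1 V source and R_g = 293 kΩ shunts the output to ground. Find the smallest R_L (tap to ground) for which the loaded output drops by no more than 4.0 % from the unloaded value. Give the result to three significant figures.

Output resistance R_th = R_s‖R_g = (180 × 293000)/293200 = 179.9 Ω.
The fractional drop is R_th/(R_th + R_L); requiring this ≤ 0.0400 gives R_L ≥ R_th(1/0.0400 − 1) = 179.9 × 24.00 = 4.32 kΩ.

R_L(min) ≈ 4.32 kΩ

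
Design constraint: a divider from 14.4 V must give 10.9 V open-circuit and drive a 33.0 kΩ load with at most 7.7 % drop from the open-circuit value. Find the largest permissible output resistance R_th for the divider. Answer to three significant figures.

R_th ≤ 2.75 kΩ

Loading drop = R_th/(R_th + R_L) ≤ 0.0770, so R_th ≤ R_L · ε/(1−ε) = 33.0 kΩ × 0.0770/0.9230 = 2.75 kΩ.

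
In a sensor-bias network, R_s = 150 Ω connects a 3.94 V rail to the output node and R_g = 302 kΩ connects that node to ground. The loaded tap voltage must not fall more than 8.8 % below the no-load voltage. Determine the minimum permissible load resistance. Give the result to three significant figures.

Output resistance R_th = R_s‖R_g = (150 × 302000)/302200 = 149.9 Ω.
The fractional drop is R_th/(R_th + R_L); requiring this ≤ 0.0880 gives R_L ≥ R_th(1/0.0880 − 1) = 149.9 × 10.36 = 1.55 kΩ.

R_L(min) ≈ 1.55 kΩ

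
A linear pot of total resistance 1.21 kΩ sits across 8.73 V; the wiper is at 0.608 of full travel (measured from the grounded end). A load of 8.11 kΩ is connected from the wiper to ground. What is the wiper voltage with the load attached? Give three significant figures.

The wiper splits the pot into (1−α)R = 474.3 Ω above and αR = 735.7 Ω below.
Lower section ‖ load = 674.5 Ω.
V_wiper = 8.73 × 674.5/(474.3 + 674.5) = 5.13 V.

V ≈ 5.13 V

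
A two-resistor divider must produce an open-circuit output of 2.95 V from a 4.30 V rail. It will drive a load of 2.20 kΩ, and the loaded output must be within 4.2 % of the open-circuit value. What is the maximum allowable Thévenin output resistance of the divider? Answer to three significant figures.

R_th ≤ 96.5 Ω

Loading drop = R_th/(R_th + R_L) ≤ 0.0420, so R_th ≤ R_L · ε/(1−ε) = 2.20 kΩ × 0.0420/0.9580 = 96.5 Ω.
(Any R1, R2 with R2/(R1+R2) = 0.686 and R1‖R2 ≤ 96.5 Ω will meet the spec.)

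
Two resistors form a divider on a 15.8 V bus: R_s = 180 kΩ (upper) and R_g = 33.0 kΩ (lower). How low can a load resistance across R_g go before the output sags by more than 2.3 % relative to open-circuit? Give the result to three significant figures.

Output resistance R_th = R_s‖R_g = (180 × 33.0)/213.0 = 27.89 kΩ.
The fractional drop is R_th/(R_th + R_L); requiring this ≤ 0.0230 gives R_L ≥ R_th(1/0.0230 − 1) = 27.89 × 42.48 = 1.18 MΩ.

R_L(min) ≈ 1.18 MΩ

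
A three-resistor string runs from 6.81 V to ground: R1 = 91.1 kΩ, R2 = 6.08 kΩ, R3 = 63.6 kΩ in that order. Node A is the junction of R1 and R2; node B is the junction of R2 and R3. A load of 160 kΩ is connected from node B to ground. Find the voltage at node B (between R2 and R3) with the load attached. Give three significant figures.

At node B, R3 is in parallel with the load: R3‖R_L = 45.51 kΩ.
Below node A the resistance is R2 + (R3‖R_L) = 51.59 kΩ, so V_A = 6.81 × 51.59/142.7 = 2.462 V.
Then V_B = V_A × (R3‖R_L)/(R2 + R3‖R_L) = 2.462 × 45.51/51.59 = 2.17 V.

V ≈ 2.17 V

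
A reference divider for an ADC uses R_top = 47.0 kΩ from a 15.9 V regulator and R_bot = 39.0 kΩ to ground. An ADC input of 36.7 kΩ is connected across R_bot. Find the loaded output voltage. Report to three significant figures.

The load sits in parallel with R_bot: R_bot‖R_L = (39.0 × 36.7) / (39.0 + 36.7) = 18.91 kΩ.
V_out = 15.9 × 18.91 / (47.0 + 18.91) = 15.9 × 18.91/65.91 = 4.56 V.
(Unloaded it would have been 7.21 V.)

V_out ≈ 4.56 V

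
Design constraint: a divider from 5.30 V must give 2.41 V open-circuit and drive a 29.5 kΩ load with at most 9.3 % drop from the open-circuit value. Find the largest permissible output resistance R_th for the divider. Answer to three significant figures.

R_th ≤ 3.02 kΩ

Loading drop = R_th/(R_th + R_L) ≤ 0.0930, so R_th ≤ R_L · ε/(1−ε) = 29.5 kΩ × 0.0930/0.9070 = 3.02 kΩ.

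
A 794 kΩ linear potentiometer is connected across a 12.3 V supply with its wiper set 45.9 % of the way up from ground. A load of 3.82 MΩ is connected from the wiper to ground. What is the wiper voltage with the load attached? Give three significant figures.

The wiper splits the pot into (1−α)R = 429.6 kΩ above and αR = 364.4 kΩ below.
Lower section ‖ load = 332.7 kΩ.
V_wiper = 12.3 × 332.7/(429.6 + 332.7) = 5.37 V.

V ≈ 5.37 V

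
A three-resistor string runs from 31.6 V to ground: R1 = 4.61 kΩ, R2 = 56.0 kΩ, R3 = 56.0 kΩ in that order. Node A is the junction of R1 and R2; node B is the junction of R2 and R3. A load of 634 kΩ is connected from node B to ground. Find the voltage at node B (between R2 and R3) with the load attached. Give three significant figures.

V ≈ 14.5 V

At node B, R3 is in parallel with the load: R3‖R_L = 51.46 kΩ.
Below node A the resistance is R2 + (R3‖R_L) = 107.5 kΩ, so V_A = 31.6 × 107.5/112.1 = 30.30 V.
Then V_B = V_A × (R3‖R_L)/(R2 + R3‖R_L) = 30.30 × 51.46/107.5 = 14.5 V.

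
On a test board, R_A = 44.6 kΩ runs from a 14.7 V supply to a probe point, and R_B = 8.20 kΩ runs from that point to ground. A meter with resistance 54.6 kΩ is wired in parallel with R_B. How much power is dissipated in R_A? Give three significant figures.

Total resistance from the source is R_A + (R_B‖R_L) = 51.73 kΩ, so I = 14.7/51.73 kΩ = 0.2842 mA.
P = I²·R_A = (0.2842 mA)² × 44.6 kΩ = 3.60 mW.

P ≈ 3.60 mW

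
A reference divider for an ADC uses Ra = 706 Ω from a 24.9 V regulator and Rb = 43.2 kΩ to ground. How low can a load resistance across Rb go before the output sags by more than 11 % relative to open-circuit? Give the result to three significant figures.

R_L(min) ≈ 5.62 kΩ

Output resistance R_th = Ra‖Rb = (706 × 43200)/43910 = 694.6 Ω.
The fractional drop is R_th/(R_th + R_L); requiring this ≤ 0.110 gives R_L ≥ R_th(1/0.110 − 1) = 694.6 × 8.091 = 5.62 kΩ.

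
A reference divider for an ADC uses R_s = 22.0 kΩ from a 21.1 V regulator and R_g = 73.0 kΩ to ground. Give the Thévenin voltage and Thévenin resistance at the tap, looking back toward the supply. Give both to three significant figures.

V_th is the open-circuit tap voltage: 21.1 × 73.0/(22.0 + 73.0) = 16.2 V.
With the supply zeroed, R_s and R_g appear in parallel from the tap: R_th = R_s‖R_g = (22.0 × 73.0)/95.00 = 16.9 kΩ.

V_th = 16.2 V, R_th = 16.9 kΩ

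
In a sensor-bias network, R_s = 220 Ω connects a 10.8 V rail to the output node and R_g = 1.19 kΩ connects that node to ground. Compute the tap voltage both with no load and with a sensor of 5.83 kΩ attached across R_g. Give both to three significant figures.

Open-circuit: V = 10.8 × 1190/(220 + 1190) = 9.11 V.
With the load, R_g becomes R_g‖R_L = 988.3 Ω, so V = 10.8 × 988.3/1208 = 8.83 V.

Unloaded: 9.11 V; loaded: 8.83 V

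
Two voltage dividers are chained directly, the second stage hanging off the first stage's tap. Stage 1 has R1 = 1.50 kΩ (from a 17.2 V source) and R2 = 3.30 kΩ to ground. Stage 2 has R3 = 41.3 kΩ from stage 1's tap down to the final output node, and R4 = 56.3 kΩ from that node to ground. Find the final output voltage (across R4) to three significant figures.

V_out ≈ 6.75 V

Stage 2 presents R3+R4 = 97.60 kΩ as a load on stage 1's tap.
Stage 1's lower leg becomes R2‖(R3+R4) = 3.192 kΩ, so V_mid = 17.2 × 3.192/4.692 = 11.70 V.
Stage 2 is itself unloaded: V_out = V_mid × R4/(R3+R4) = 11.70 × 56.3/97.60 = 6.75 V.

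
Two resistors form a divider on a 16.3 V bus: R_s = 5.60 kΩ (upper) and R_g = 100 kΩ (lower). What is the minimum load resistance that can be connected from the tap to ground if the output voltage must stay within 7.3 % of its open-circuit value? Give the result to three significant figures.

Output resistance R_th = R_s‖R_g = (5.60 × 100)/105.6 = 5.303 kΩ.
The fractional drop is R_th/(R_th + R_L); requiring this ≤ 0.0730 gives R_L ≥ R_th(1/0.0730 − 1) = 5.303 × 12.70 = 67.3 kΩ.

R_L(min) ≈ 67.3 kΩ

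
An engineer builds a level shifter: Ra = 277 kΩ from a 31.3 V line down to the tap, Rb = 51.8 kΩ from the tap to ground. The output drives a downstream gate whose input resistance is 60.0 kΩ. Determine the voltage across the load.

V_out ≈ 2.85 V

The load sits in parallel with Rb: Rb‖R_L = (51.8 × 60.0) / (51.8 + 60.0) = 27.80 kΩ.
V_out = 31.3 × 27.80 / (277 + 27.80) = 31.3 × 27.80/304.8 = 2.85 V.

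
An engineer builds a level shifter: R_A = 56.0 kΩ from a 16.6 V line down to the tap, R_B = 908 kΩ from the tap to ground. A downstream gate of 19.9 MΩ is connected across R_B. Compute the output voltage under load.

The load sits in parallel with R_B: R_B‖R_L = (908 × 19900) / (908 + 19900) = 868.4 kΩ.
V_out = 16.6 × 868.4 / (56.0 + 868.4) = 16.6 × 868.4/924.4 = 15.6 V.

V_out ≈ 15.6 V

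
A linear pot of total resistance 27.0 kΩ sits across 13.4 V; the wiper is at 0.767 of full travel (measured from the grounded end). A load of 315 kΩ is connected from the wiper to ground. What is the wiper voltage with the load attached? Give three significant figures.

V ≈ 10.1 V

The wiper splits the pot into (1−α)R = 6.291 kΩ above and αR = 20.71 kΩ below.
Lower section ‖ load = 19.43 kΩ.
V_wiper = 13.4 × 19.43/(6.291 + 19.43) = 10.1 V.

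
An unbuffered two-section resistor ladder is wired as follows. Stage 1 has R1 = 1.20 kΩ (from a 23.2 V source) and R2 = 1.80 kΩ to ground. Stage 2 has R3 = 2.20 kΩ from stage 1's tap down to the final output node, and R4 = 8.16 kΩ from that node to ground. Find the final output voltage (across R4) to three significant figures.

Stage 2 presents R3+R4 = 10.36 kΩ as a load on stage 1's tap.
Stage 1's lower leg becomes R2‖(R3+R4) = 1.534 kΩ, so V_mid = 23.2 × 1.534/2.734 = 13.02 V.
Stage 2 is itself unloaded: V_out = V_mid × R4/(R3+R4) = 13.02 × 8.16/10.36 = 10.3 V.

V_out ≈ 10.3 V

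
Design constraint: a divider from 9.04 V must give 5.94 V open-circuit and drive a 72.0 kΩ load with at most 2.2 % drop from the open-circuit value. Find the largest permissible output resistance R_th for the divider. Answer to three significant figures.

Loading drop = R_th/(R_th + R_L) ≤ 0.0220, so R_th ≤ R_L · ε/(1−ε) = 72.0 kΩ × 0.0220/0.9780 = 1.62 kΩ.

R_th ≤ 1.62 kΩ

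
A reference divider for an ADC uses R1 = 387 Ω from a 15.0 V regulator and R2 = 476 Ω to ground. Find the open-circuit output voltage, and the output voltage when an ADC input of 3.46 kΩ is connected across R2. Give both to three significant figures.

Unloaded: 8.27 V; loaded: 7.79 V

Open-circuit: V = 15.0 × 476/(387 + 476) = 8.27 V.
With the load, R2 becomes R2‖R_L = 418.4 Ω, so V = 15.0 × 418.4/805.4 = 7.79 V.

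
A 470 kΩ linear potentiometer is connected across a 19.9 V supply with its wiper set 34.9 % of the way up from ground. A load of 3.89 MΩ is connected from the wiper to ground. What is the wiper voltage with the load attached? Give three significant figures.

The wiper splits the pot into (1−α)R = 306.0 kΩ above and αR = 164.0 kΩ below.
Lower section ‖ load = 157.4 kΩ.
V_wiper = 19.9 × 157.4/(306.0 + 157.4) = 6.76 V.

V ≈ 6.76 V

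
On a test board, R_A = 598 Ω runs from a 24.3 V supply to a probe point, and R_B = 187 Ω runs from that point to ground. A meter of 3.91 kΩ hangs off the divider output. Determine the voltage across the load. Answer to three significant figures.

The load sits in parallel with R_B: R_B‖R_L = (187 × 3910) / (187 + 3910) = 178.5 Ω.
V_out = 24.3 × 178.5 / (598 + 178.5) = 24.3 × 178.5/776.5 = 5.59 V.

V_out ≈ 5.59 V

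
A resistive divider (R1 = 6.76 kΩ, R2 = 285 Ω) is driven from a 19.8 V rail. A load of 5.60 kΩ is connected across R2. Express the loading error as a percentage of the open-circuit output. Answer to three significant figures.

The divider's output (Thévenin) resistance is R1‖R2 = 273.5 Ω.
Fractional drop under load = R_th/(R_th + R_L) = 273.5 / (273.5 + 5600) = 0.04656.
So the output falls by 4.66 %.

4.66 %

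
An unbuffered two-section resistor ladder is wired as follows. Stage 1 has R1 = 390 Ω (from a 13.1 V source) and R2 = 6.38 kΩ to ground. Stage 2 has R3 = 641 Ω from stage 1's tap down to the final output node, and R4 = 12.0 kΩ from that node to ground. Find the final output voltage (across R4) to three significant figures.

Stage 2 presents R3+R4 = 12640 Ω as a load on stage 1's tap.
Stage 1's lower leg becomes R2‖(R3+R4) = 4240 Ω, so V_mid = 13.1 × 4240/4630 = 12.00 V.
Stage 2 is itself unloaded: V_out = V_mid × R4/(R3+R4) = 12.00 × 12000/12640 = 11.4 V.

V_out ≈ 11.4 V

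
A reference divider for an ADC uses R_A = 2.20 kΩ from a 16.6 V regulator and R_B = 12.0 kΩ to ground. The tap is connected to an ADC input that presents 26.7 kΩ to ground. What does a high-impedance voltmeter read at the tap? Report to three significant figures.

V_out ≈ 13.1 V

The load sits in parallel with R_B: R_B‖R_L = (12.0 × 26.7) / (12.0 + 26.7) = 8.279 kΩ.
V_out = 16.6 × 8.279 / (2.20 + 8.279) = 16.6 × 8.279/10.48 = 13.1 V.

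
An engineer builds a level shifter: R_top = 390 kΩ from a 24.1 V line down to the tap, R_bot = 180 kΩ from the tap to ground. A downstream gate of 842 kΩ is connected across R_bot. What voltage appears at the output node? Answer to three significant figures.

The load sits in parallel with R_bot: R_bot‖R_L = (180 × 842) / (180 + 842) = 148.3 kΩ.
V_out = 24.1 × 148.3 / (390 + 148.3) = 24.1 × 148.3/538.3 = 6.64 V.

V_out ≈ 6.64 V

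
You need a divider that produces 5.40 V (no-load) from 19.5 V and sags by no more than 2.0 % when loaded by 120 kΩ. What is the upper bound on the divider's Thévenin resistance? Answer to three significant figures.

R_th ≤ 2.45 kΩ

Loading drop = R_th/(R_th + R_L) ≤ 0.0200, so R_th ≤ R_L · ε/(1−ε) = 120 kΩ × 0.0200/0.9800 = 2.45 kΩ.
(Any R1, R2 with R2/(R1+R2) = 0.277 and R1‖R2 ≤ 2.45 kΩ will meet the spec.)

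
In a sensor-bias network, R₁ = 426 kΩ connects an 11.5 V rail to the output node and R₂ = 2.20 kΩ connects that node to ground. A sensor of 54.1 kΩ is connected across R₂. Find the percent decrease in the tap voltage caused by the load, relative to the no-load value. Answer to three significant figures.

3.89 %

The divider's output (Thévenin) resistance is R₁‖R₂ = 2.189 kΩ.
Fractional drop under load = R_th/(R_th + R_L) = 2.189 / (2.189 + 54.1) = 0.03888.
So the output falls by 3.89 %.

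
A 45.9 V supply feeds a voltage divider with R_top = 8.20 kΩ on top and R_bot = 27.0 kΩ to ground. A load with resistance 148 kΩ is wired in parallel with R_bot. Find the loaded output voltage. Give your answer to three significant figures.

The load sits in parallel with R_bot: R_bot‖R_L = (27.0 × 148) / (27.0 + 148) = 22.83 kΩ.
V_out = 45.9 × 22.83 / (8.20 + 22.83) = 45.9 × 22.83/31.03 = 33.8 V.

V_out ≈ 33.8 V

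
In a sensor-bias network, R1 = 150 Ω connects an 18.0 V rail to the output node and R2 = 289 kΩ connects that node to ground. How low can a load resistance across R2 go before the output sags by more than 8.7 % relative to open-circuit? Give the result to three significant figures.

Output resistance R_th = R1‖R2 = (150 × 289000)/289200 = 149.9 Ω.
The fractional drop is R_th/(R_th + R_L); requiring this ≤ 0.0870 gives R_L ≥ R_th(1/0.0870 − 1) = 149.9 × 10.49 = 1.57 kΩ.

R_L(min) ≈ 1.57 kΩ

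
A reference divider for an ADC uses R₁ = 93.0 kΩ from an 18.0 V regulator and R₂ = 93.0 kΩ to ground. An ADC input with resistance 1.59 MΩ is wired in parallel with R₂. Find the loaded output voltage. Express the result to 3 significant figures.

V_out ≈ 8.74 V

The load sits in parallel with R₂: R₂‖R_L = (93.0 × 1590) / (93.0 + 1590) = 87.86 kΩ.
V_out = 18.0 × 87.86 / (93.0 + 87.86) = 18.0 × 87.86/180.9 = 8.74 V.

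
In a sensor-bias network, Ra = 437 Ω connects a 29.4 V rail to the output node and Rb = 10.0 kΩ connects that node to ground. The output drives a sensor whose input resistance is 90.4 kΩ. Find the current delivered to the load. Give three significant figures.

I_L ≈ 0.310 mA

Rb‖R_L = 9004 Ω; V_out = 29.4 × 9004/9441 = 28.04 V.
I_L = V_out / R_L = 28.04 / 90.4 kΩ = 0.310 mA.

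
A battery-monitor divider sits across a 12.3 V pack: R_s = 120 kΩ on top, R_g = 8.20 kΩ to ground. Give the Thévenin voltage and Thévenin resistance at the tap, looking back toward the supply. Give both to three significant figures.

V_th is the open-circuit tap voltage: 12.3 × 8.20/(120 + 8.20) = 0.787 V.
With the supply zeroed, R_s and R_g appear in parallel from the tap: R_th = R_s‖R_g = (120 × 8.20)/128.2 = 7.68 kΩ.

V_th = 0.787 V, R_th = 7.68 kΩ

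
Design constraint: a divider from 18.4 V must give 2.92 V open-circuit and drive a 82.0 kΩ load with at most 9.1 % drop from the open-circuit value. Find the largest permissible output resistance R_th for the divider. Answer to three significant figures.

Loading drop = R_th/(R_th + R_L) ≤ 0.0910, so R_th ≤ R_L · ε/(1−ε) = 82.0 kΩ × 0.0910/0.9090 = 8.21 kΩ.
(Any R1, R2 with R2/(R1+R2) = 0.159 and R1‖R2 ≤ 8.21 kΩ will meet the spec.)

R_th ≤ 8.21 kΩ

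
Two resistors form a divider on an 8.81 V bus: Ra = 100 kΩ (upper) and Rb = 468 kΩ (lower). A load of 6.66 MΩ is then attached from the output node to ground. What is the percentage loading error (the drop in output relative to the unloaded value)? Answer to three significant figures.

1.22 %

The divider's output (Thévenin) resistance is Ra‖Rb = 82.39 kΩ.
Fractional drop under load = R_th/(R_th + R_L) = 82.39 / (82.39 + 6660) = 0.01222.
So the output falls by 1.22 %.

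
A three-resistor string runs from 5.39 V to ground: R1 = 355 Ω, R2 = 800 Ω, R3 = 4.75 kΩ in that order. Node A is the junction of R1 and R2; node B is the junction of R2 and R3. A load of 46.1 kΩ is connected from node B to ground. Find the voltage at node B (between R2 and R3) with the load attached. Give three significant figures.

V ≈ 4.25 V

At node B, R3 is in parallel with the load: R3‖R_L = 4306 Ω.
Below node A the resistance is R2 + (R3‖R_L) = 5106 Ω, so V_A = 5.39 × 5106/5461 = 5.040 V.
Then V_B = V_A × (R3‖R_L)/(R2 + R3‖R_L) = 5.040 × 4306/5106 = 4.25 V.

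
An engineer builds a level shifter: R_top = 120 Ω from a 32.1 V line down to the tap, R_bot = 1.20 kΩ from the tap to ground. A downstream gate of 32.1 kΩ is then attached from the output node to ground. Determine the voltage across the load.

The load sits in parallel with R_bot: R_bot‖R_L = (1200 × 32100) / (1200 + 32100) = 1157 Ω.
V_out = 32.1 × 1157 / (120 + 1157) = 32.1 × 1157/1277 = 29.1 V.

V_out ≈ 29.1 V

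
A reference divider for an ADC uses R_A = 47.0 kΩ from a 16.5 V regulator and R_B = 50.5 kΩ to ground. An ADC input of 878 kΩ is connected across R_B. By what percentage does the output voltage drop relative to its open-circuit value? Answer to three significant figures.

2.70 %

The divider's output (Thévenin) resistance is R_A‖R_B = 24.34 kΩ.
Fractional drop under load = R_th/(R_th + R_L) = 24.34 / (24.34 + 878) = 0.02698.
So the output falls by 2.70 %.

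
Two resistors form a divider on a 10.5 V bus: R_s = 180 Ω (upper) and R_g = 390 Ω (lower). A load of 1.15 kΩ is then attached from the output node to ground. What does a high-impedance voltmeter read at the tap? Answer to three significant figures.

V_out ≈ 6.49 V

The load sits in parallel with R_g: R_g‖R_L = (390 × 1150) / (390 + 1150) = 291.2 Ω.
V_out = 10.5 × 291.2 / (180 + 291.2) = 10.5 × 291.2/471.2 = 6.49 V.
(Unloaded it would have been 7.18 V.)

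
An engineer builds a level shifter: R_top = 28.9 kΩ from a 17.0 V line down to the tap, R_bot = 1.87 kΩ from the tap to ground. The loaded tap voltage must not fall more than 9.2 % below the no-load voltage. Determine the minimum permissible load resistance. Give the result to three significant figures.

Output resistance R_th = R_top‖R_bot = (28.9 × 1.87)/30.77 = 1.756 kΩ.
The fractional drop is R_th/(R_th + R_L); requiring this ≤ 0.0920 gives R_L ≥ R_th(1/0.0920 − 1) = 1.756 × 9.870 = 17.3 kΩ.

R_L(min) ≈ 17.3 kΩ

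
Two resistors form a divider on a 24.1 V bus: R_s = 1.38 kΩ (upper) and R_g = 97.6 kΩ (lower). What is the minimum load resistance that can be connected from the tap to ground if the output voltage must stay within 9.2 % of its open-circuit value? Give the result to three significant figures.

R_L(min) ≈ 13.4 kΩ

Output resistance R_th = R_s‖R_g = (1.38 × 97.6)/98.98 = 1.361 kΩ.
The fractional drop is R_th/(R_th + R_L); requiring this ≤ 0.0920 gives R_L ≥ R_th(1/0.0920 − 1) = 1.361 × 9.870 = 13.4 kΩ.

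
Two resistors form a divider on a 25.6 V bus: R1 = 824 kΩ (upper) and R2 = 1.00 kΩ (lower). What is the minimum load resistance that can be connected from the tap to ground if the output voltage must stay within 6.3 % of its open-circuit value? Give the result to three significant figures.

Output resistance R_th = R1‖R2 = (824000 × 1000)/825000 = 998.8 Ω.
The fractional drop is R_th/(R_th + R_L); requiring this ≤ 0.0630 gives R_L ≥ R_th(1/0.0630 − 1) = 998.8 × 14.87 = 14.9 kΩ.

R_L(min) ≈ 14.9 kΩ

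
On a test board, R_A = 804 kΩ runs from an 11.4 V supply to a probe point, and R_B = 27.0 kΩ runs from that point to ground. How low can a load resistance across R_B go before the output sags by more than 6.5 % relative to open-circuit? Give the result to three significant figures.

Output resistance R_th = R_A‖R_B = (804 × 27.0)/831.0 = 26.12 kΩ.
The fractional drop is R_th/(R_th + R_L); requiring this ≤ 0.0650 gives R_L ≥ R_th(1/0.0650 − 1) = 26.12 × 14.38 = 376 kΩ.

R_L(min) ≈ 376 kΩ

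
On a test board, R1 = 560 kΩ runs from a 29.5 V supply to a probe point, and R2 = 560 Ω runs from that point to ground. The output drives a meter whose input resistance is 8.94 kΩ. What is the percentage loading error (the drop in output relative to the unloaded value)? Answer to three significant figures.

The divider's output (Thévenin) resistance is R1‖R2 = 559.4 Ω.
Fractional drop under load = R_th/(R_th + R_L) = 559.4 / (559.4 + 8940) = 0.05889.
So the output falls by 5.89 %.

5.89 %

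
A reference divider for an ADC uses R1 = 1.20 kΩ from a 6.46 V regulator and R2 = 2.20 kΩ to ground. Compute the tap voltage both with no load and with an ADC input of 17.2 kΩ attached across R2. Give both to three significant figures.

Open-circuit: V = 6.46 × 2.20/(1.20 + 2.20) = 4.18 V.
With the load, R2 becomes R2‖R_L = 1.951 kΩ, so V = 6.46 × 1.951/3.151 = 4.00 V.

Unloaded: 4.18 V; loaded: 4.00 V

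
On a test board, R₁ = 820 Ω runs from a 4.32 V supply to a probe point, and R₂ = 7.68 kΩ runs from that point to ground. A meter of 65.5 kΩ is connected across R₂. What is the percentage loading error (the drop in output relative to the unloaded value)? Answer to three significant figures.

The divider's output (Thévenin) resistance is R₁‖R₂ = 740.9 Ω.
Fractional drop under load = R_th/(R_th + R_L) = 740.9 / (740.9 + 65500) = 0.01118.
So the output falls by 1.12 %.

1.12 %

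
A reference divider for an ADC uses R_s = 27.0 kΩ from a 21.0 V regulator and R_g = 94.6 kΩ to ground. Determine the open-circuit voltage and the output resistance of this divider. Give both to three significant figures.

V_th is the open-circuit tap voltage: 21.0 × 94.6/(27.0 + 94.6) = 16.3 V.
With the supply zeroed, R_s and R_g appear in parallel from the tap: R_th = R_s‖R_g = (27.0 × 94.6)/121.6 = 21.0 kΩ.

V_th = 16.3 V, R_th = 21.0 kΩ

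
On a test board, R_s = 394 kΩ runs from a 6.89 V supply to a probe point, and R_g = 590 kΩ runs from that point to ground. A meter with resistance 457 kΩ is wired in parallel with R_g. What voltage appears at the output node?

V_out ≈ 2.72 V

The load sits in parallel with R_g: R_g‖R_L = (590 × 457) / (590 + 457) = 257.5 kΩ.
V_out = 6.89 × 257.5 / (394 + 257.5) = 6.89 × 257.5/651.5 = 2.72 V.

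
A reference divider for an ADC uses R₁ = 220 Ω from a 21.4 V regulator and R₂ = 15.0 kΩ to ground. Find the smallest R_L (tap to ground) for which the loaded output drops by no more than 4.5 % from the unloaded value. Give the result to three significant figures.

Output resistance R_th = R₁‖R₂ = (220 × 15000)/15220 = 216.8 Ω.
The fractional drop is R_th/(R_th + R_L); requiring this ≤ 0.0450 gives R_L ≥ R_th(1/0.0450 − 1) = 216.8 × 21.22 = 4.60 kΩ.

R_L(min) ≈ 4.60 kΩ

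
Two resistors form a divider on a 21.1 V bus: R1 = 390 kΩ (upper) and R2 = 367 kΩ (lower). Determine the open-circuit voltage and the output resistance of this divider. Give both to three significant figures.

V_th is the open-circuit tap voltage: 21.1 × 367/(390 + 367) = 10.2 V.
With the supply zeroed, R1 and R2 appear in parallel from the tap: R_th = R1‖R2 = (390 × 367)/757.0 = 189 kΩ.

V_th = 10.2 V, R_th = 189 kΩ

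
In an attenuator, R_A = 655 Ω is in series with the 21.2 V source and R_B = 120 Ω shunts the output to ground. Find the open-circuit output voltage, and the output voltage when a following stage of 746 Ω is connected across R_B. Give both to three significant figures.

Open-circuit: V = 21.2 × 120/(655 + 120) = 3.28 V.
With the load, R_B becomes R_B‖R_L = 103.4 Ω, so V = 21.2 × 103.4/758.4 = 2.89 V.

Unloaded: 3.28 V; loaded: 2.89 V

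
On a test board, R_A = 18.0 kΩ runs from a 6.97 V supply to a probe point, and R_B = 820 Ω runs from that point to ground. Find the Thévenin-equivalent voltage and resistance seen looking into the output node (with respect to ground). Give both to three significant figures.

V_th is the open-circuit tap voltage: 6.97 × 820/(18000 + 820) = 0.304 V.
With the supply zeroed, R_A and R_B appear in parallel from the tap: R_th = R_A‖R_B = (18000 × 820)/18820 = 784 Ω.

V_th = 0.304 V, R_th = 784 Ω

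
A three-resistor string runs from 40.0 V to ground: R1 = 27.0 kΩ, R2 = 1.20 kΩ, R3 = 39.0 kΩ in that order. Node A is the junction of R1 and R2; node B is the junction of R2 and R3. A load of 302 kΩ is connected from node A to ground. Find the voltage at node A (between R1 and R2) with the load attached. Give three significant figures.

Below node A the series string R2+R3 = 40.20 kΩ sits in parallel with the 302 kΩ load: 35.48 kΩ.
V_A = 40.0 × 35.48/(27.0 + 35.48) = 22.7 V.

V ≈ 22.7 V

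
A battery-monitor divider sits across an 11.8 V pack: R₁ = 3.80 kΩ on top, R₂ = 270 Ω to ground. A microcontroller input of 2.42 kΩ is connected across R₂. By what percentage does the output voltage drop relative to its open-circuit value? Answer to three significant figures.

9.43 %

Unloaded V = 11.8 × 270/4070 = 0.78280 V.
Loaded: R₂‖R_L = 242.9 Ω, giving V = 11.8 × 242.9/4043 = 0.70895 V.
Drop = (0.78280 − 0.70895) / 0.78280 = 9.43 %.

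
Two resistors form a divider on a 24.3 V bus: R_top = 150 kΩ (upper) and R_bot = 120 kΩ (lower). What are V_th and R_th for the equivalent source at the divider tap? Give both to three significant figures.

V_th is the open-circuit tap voltage: 24.3 × 120/(150 + 120) = 10.8 V.
With the supply zeroed, R_top and R_bot appear in parallel from the tap: R_th = R_top‖R_bot = (150 × 120)/270.0 = 66.7 kΩ.

V_th = 10.8 V, R_th = 66.7 kΩ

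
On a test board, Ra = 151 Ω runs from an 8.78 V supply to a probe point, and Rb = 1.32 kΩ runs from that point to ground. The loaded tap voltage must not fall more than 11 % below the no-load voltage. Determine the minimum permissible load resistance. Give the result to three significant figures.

R_L(min) ≈ 1.10 kΩ

Output resistance R_th = Ra‖Rb = (151 × 1320)/1471 = 135.5 Ω.
The fractional drop is R_th/(R_th + R_L); requiring this ≤ 0.110 gives R_L ≥ R_th(1/0.110 − 1) = 135.5 × 8.091 = 1.10 kΩ.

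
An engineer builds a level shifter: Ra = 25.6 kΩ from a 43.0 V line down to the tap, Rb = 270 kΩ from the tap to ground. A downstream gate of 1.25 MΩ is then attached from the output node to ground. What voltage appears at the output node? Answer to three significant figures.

The load sits in parallel with Rb: Rb‖R_L = (270 × 1250) / (270 + 1250) = 222.0 kΩ.
V_out = 43.0 × 222.0 / (25.6 + 222.0) = 43.0 × 222.0/247.6 = 38.6 V.

V_out ≈ 38.6 V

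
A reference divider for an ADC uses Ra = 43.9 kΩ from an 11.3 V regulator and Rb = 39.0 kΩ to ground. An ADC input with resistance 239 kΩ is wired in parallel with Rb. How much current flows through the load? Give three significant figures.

Rb‖R_L = 33.53 kΩ; V_out = 11.3 × 33.53/77.43 = 4.893 V.
I_L = V_out / R_L = 4.893 / 239 kΩ = 0.0205 mA.

I_L ≈ 0.0205 mA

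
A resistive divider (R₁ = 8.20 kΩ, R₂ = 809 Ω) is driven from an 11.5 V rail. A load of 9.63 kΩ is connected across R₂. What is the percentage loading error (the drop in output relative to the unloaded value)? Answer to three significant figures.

The divider's output (Thévenin) resistance is R₁‖R₂ = 736.4 Ω.
Fractional drop under load = R_th/(R_th + R_L) = 736.4 / (736.4 + 9630) = 0.07103.
So the output falls by 7.10 %.

7.10 %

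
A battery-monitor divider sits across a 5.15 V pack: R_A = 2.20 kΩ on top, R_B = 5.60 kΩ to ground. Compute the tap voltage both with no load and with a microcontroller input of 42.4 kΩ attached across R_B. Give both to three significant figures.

Unloaded: 3.70 V; loaded: 3.56 V

Open-circuit: V = 5.15 × 5.60/(2.20 + 5.60) = 3.70 V.
With the load, R_B becomes R_B‖R_L = 4.947 kΩ, so V = 5.15 × 4.947/7.147 = 3.56 V.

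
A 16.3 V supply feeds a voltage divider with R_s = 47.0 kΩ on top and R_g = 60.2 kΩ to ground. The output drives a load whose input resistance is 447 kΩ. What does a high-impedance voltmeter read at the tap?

The load sits in parallel with R_g: R_g‖R_L = (60.2 × 447) / (60.2 + 447) = 53.05 kΩ.
V_out = 16.3 × 53.05 / (47.0 + 53.05) = 16.3 × 53.05/100.1 = 8.64 V.

V_out ≈ 8.64 V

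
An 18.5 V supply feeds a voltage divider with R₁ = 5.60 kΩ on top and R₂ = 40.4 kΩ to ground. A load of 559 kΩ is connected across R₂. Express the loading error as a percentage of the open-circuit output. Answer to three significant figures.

The divider's output (Thévenin) resistance is R₁‖R₂ = 4.918 kΩ.
Fractional drop under load = R_th/(R_th + R_L) = 4.918 / (4.918 + 559) = 0.008722.
So the output falls by 0.872 %.

0.872 %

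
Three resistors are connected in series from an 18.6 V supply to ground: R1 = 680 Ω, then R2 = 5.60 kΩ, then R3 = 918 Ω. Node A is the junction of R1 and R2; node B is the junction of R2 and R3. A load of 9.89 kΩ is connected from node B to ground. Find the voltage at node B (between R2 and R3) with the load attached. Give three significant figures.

At node B, R3 is in parallel with the load: R3‖R_L = 840.0 Ω.
Below node A the resistance is R2 + (R3‖R_L) = 6440 Ω, so V_A = 18.6 × 6440/7120 = 16.82 V.
Then V_B = V_A × (R3‖R_L)/(R2 + R3‖R_L) = 16.82 × 840.0/6440 = 2.19 V.

V ≈ 2.19 V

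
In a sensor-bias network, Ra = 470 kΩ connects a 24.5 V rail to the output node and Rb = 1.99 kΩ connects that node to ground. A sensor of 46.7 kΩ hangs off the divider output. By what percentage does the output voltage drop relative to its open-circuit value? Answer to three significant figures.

The divider's output (Thévenin) resistance is Ra‖Rb = 1.982 kΩ.
Fractional drop under load = R_th/(R_th + R_L) = 1.982 / (1.982 + 46.7) = 0.04071.
So the output falls by 4.07 %.

4.07 %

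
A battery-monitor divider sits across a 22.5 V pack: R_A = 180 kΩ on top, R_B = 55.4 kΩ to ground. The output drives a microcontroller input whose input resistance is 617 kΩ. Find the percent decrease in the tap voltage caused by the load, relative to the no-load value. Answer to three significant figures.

The divider's output (Thévenin) resistance is R_A‖R_B = 42.36 kΩ.
Fractional drop under load = R_th/(R_th + R_L) = 42.36 / (42.36 + 617) = 0.06425.
So the output falls by 6.42 %.

6.42 %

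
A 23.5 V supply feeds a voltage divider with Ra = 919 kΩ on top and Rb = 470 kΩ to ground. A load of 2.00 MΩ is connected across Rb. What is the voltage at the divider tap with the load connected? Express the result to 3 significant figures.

The load sits in parallel with Rb: Rb‖R_L = (470 × 2000) / (470 + 2000) = 380.6 kΩ.
V_out = 23.5 × 380.6 / (919 + 380.6) = 23.5 × 380.6/1300 = 6.88 V.

V_out ≈ 6.88 V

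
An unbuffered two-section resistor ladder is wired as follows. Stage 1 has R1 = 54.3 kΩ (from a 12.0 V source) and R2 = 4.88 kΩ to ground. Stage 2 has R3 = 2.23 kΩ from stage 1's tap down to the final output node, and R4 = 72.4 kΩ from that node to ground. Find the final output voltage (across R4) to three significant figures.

V_out ≈ 0.906 V

Stage 2 presents R3+R4 = 74.63 kΩ as a load on stage 1's tap.
Stage 1's lower leg becomes R2‖(R3+R4) = 4.580 kΩ, so V_mid = 12.0 × 4.580/58.88 = 0.9335 V.
Stage 2 is itself unloaded: V_out = V_mid × R4/(R3+R4) = 0.9335 × 72.4/74.63 = 0.906 V.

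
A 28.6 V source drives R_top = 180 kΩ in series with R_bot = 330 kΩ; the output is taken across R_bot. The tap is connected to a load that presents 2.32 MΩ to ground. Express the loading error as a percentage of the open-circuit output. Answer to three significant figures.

The divider's output (Thévenin) resistance is R_top‖R_bot = 116.5 kΩ.
Fractional drop under load = R_th/(R_th + R_L) = 116.5 / (116.5 + 2320) = 0.04780.
So the output falls by 4.78 %.

4.78 %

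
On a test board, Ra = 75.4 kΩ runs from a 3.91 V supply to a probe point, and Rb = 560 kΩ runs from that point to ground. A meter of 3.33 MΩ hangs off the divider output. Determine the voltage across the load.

The load sits in parallel with Rb: Rb‖R_L = (560 × 3330) / (560 + 3330) = 479.4 kΩ.
V_out = 3.91 × 479.4 / (75.4 + 479.4) = 3.91 × 479.4/554.8 = 3.38 V.
(Unloaded it would have been 3.45 V.)

V_out ≈ 3.38 V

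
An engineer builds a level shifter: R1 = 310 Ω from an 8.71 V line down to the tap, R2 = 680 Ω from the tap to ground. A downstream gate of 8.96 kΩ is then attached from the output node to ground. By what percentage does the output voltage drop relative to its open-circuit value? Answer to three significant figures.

The divider's output (Thévenin) resistance is R1‖R2 = 212.9 Ω.
Fractional drop under load = R_th/(R_th + R_L) = 212.9 / (212.9 + 8960) = 0.02321.
So the output falls by 2.32 %.

2.32 %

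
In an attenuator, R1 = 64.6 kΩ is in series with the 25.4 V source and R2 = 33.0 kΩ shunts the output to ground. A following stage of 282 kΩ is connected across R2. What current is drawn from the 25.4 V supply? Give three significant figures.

R2‖R_L = 29.54 kΩ, so the source sees R1 + R2‖R_L = 94.14 kΩ.
I = 25.4 V / 94.14 kΩ = 0.270 mA.

I ≈ 0.270 mA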